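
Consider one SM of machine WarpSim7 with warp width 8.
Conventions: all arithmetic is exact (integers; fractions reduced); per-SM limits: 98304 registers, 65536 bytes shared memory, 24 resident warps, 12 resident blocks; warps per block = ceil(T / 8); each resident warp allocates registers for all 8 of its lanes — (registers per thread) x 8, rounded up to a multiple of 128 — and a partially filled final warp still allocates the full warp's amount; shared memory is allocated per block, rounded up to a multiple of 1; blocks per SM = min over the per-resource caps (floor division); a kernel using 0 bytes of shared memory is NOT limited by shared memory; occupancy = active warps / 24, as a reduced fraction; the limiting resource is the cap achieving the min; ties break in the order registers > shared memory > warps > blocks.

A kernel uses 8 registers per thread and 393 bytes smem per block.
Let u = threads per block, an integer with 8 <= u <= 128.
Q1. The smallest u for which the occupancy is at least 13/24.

Answer: u = 9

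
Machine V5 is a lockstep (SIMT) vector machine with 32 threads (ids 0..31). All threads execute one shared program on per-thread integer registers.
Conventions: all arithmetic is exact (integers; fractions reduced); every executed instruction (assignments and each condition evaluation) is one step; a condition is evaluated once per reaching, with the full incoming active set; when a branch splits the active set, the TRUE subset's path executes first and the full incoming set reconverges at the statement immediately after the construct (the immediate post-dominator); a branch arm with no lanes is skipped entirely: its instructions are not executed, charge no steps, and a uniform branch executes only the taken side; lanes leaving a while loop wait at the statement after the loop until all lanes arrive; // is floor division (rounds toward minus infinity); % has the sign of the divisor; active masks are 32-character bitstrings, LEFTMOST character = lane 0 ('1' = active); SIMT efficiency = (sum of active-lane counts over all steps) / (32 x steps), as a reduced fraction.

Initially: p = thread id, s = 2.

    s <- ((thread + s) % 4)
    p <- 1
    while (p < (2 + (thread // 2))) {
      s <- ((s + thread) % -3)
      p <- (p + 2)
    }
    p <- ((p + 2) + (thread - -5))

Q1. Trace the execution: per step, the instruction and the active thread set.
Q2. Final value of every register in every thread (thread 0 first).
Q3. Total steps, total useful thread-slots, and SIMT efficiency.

step 0: s <- ((thread + s) % 4)      11111111111111111111111111111111
step 1: p <- 1                       11111111111111111111111111111111
step 2: eval (p < (2 + (thread // 2))) 11111111111111111111111111111111
step 3: s <- ((s + thread) % -3)     11111111111111111111111111111111
step 4: p <- (p + 2)                 11111111111111111111111111111111
step 5: eval (p < (2 + (thread // 2))) 11111111111111111111111111111111
step 6: s <- ((s + thread) % -3)     00001111111111111111111111111111
step 7: p <- (p + 2)                 00001111111111111111111111111111
step 8: eval (p < (2 + (thread // 2))) 00001111111111111111111111111111
step 9: s <- ((s + thread) % -3)     00000000111111111111111111111111
step 10: p <- (p + 2)                 00000000111111111111111111111111
step 11: eval (p < (2 + (thread // 2))) 00000000111111111111111111111111
step 12: s <- ((s + thread) % -3)     00000000000011111111111111111111
step 13: p <- (p + 2)                 00000000000011111111111111111111
step 14: eval (p < (2 + (thread // 2))) 00000000000011111111111111111111
step 15: s <- ((s + thread) % -3)     00000000000000001111111111111111
step 16: p <- (p + 2)                 00000000000000001111111111111111
step 17: eval (p < (2 + (thread // 2))) 00000000000000001111111111111111
step 18: s <- ((s + thread) % -3)     00000000000000000000111111111111
step 19: p <- (p + 2)                 00000000000000000000111111111111
step 20: eval (p < (2 + (thread // 2))) 00000000000000000000111111111111
step 21: s <- ((s + thread) % -3)     00000000000000000000000011111111
step 22: p <- (p + 2)                 00000000000000000000000011111111
step 23: eval (p < (2 + (thread // 2))) 00000000000000000000000011111111
step 24: s <- ((s + thread) % -3)     00000000000000000000000000001111
step 25: p <- (p + 2)                 00000000000000000000000000001111
step 26: eval (p < (2 + (thread // 2))) 00000000000000000000000000001111
step 27: p <- ((p + 2) + (thread - -5)) 11111111111111111111111111111111

Answer: 28 steps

p: 10,11,12,13,16,17,18,19,22,23,24,25,28,29,30,31,34,35,36,37,40,41,42,43,46,47,48,49,52,53,54,55
s: -1,-2,-1,-2,-2,-2,0,0,-1,0,0,-2,-1,-2,-1,-2,-2,-2,0,0,-1,0,0,-2,-1,-2,-1,-2,-2,-2,0,0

steps = 28; useful = 560; efficiency = 560/896 = 5/8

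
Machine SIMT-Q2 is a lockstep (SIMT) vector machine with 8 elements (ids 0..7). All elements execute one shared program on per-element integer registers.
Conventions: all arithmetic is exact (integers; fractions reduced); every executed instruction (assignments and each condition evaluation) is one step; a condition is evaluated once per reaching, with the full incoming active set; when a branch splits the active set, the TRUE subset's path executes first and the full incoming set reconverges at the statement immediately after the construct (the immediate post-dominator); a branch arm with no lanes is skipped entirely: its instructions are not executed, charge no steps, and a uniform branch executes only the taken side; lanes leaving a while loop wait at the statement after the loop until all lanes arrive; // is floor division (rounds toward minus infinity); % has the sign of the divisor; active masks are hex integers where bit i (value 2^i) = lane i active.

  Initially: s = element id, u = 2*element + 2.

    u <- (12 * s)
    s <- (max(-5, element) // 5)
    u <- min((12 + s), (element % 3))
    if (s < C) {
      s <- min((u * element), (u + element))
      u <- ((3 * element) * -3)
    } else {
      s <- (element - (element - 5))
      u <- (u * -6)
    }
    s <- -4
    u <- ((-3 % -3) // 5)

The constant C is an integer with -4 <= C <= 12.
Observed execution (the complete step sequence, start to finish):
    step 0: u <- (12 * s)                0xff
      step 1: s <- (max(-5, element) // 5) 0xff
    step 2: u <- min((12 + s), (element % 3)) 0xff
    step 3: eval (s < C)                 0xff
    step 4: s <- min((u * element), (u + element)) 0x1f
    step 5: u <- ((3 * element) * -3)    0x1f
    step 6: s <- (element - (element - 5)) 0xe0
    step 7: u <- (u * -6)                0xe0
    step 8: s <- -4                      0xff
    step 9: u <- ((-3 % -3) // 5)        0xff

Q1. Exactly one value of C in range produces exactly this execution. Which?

Answer: C = 1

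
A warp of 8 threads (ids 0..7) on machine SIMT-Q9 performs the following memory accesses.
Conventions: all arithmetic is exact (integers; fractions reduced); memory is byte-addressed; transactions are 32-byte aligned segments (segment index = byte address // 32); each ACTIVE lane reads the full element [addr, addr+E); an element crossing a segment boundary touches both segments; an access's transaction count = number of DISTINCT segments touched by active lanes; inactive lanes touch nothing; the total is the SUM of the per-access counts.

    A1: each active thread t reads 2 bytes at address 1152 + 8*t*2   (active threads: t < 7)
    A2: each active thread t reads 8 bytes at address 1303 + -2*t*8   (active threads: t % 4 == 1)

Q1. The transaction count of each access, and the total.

A1: 4 transactions
A2: 2 transactions

Answer: 4,2; total 6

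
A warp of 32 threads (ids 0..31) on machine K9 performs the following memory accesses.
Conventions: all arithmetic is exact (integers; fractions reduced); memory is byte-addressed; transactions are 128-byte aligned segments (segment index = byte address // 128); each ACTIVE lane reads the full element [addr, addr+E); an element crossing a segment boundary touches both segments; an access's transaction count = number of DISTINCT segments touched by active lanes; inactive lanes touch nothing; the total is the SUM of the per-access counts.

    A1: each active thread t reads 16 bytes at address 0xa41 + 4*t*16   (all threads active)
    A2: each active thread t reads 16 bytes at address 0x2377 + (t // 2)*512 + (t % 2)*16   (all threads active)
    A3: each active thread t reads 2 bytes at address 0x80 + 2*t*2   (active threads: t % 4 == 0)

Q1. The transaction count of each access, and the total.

A1: 17 transactions
A2: 32 transactions
A3: 1 transaction

Answer: 17,32,1; total 50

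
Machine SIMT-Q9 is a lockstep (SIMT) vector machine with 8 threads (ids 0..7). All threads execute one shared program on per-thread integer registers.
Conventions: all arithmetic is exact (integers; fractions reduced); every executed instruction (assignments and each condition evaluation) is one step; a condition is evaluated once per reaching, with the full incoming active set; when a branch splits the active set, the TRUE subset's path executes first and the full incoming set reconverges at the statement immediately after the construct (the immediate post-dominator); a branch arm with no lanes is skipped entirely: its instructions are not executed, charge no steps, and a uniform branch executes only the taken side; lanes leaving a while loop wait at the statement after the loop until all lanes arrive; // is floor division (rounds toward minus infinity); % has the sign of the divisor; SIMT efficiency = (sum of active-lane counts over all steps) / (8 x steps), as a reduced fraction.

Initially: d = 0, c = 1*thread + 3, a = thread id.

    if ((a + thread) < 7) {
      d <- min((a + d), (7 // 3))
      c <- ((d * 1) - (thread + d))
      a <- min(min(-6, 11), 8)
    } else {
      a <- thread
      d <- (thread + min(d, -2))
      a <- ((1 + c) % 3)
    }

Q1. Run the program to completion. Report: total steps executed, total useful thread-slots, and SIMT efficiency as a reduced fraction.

Answer: 7 steps, 32 useful, 4/7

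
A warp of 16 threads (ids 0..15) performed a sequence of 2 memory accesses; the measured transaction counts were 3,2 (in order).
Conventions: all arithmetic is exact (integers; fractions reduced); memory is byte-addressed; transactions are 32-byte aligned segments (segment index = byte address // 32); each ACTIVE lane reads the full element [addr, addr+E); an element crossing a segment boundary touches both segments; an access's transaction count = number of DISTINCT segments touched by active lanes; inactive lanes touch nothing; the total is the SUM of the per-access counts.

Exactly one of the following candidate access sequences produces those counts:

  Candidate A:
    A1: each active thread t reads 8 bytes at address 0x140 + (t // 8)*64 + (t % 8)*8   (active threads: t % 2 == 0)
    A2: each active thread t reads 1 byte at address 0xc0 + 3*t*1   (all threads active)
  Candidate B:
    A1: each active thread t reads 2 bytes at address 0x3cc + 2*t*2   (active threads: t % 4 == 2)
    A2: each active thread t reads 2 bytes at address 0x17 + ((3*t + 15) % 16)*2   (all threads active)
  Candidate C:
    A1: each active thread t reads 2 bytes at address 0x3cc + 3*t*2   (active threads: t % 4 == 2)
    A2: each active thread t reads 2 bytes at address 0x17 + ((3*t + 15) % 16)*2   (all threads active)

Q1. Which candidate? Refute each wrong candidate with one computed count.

A: A1 gives 4 transactions, not 3
C: A1 gives 4 transactions, not 3
B: all counts match (3,2)

Answer: B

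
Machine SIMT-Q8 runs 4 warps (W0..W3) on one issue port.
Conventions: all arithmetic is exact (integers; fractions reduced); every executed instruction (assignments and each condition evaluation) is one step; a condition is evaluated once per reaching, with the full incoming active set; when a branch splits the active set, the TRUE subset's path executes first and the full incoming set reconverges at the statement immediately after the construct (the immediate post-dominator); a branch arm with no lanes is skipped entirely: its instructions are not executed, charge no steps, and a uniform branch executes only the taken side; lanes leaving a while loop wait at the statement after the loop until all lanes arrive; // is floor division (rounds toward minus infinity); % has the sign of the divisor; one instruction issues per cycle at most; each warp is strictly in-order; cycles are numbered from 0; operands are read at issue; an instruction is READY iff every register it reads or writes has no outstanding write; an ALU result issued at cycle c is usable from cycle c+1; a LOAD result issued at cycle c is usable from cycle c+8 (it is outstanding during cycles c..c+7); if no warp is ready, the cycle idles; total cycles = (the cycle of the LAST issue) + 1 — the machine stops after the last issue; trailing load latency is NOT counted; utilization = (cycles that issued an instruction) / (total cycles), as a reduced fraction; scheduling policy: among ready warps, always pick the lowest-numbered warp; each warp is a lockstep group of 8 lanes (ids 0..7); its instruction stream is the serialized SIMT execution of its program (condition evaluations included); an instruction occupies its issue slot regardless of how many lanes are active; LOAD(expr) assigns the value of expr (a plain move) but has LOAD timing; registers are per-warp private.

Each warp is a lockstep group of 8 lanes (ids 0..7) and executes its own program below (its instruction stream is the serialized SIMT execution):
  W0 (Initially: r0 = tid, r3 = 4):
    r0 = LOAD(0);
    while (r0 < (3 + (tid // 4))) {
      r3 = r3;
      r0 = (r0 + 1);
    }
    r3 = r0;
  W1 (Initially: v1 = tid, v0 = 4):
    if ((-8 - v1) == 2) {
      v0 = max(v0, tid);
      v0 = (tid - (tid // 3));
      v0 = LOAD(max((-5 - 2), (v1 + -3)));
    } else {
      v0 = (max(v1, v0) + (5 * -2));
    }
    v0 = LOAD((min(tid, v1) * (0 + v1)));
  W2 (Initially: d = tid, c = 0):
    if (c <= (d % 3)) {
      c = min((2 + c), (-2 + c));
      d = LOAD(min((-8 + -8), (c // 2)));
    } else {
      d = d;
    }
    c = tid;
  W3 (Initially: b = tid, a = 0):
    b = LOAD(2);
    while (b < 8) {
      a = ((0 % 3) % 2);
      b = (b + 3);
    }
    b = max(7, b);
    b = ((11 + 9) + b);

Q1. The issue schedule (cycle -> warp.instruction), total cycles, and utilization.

cycle 0: W0.I0
cycle 1: W1.I0
cycle 2: W1.I1
cycle 3: W1.I2
cycle 4: W2.I0
cycle 5: W2.I1
cycle 6: W2.I2
cycle 7: W2.I3
cycle 8: W0.I1
cycle 9: W0.I2
cycle 10: W0.I3
cycle 11: W0.I4
cycle 12: W0.I5
cycle 13: W0.I6
cycle 14: W0.I7
cycle 15: W0.I8
cycle 16: W0.I9
cycle 17: W0.I10
cycle 18: W0.I11
cycle 19: W0.I12
cycle 20: W0.I13
cycle 21: W0.I14
cycle 22: W3.I0
cycle 23: idle
cycle 24: idle
cycle 25: idle
cycle 26: idle
cycle 27: idle
cycle 28: idle
cycle 29: idle
cycle 30: W3.I1
cycle 31: W3.I2
cycle 32: W3.I3
cycle 33: W3.I4
cycle 34: W3.I5
cycle 35: W3.I6
cycle 36: W3.I7
cycle 37: W3.I8
cycle 38: W3.I9

Answer: 39 cycles, utilization 32/39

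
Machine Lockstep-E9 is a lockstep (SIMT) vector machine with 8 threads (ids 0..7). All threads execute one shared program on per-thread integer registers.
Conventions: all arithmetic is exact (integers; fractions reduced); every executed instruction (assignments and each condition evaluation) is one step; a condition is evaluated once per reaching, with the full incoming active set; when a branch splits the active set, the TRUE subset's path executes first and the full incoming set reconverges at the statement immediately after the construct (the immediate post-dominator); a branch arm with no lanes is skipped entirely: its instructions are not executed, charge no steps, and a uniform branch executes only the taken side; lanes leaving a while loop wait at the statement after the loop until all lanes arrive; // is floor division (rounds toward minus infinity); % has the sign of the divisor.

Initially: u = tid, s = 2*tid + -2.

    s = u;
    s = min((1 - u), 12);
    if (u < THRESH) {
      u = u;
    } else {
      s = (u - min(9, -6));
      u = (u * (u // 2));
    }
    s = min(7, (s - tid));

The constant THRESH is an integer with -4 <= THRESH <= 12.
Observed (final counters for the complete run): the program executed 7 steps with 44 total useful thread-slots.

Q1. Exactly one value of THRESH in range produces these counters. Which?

Answer: THRESH = 4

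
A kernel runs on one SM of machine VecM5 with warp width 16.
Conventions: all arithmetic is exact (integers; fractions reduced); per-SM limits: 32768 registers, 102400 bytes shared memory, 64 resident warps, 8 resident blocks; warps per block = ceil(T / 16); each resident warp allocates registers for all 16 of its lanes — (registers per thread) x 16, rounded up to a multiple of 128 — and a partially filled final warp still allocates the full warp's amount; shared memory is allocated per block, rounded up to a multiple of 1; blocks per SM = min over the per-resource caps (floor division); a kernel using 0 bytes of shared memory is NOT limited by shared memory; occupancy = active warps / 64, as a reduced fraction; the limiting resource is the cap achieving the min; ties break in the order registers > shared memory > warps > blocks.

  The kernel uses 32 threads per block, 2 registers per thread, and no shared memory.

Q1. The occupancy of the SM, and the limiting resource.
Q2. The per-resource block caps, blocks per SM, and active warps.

Answer: occupancy 1/4, limited by blocks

registers: 128 blocks
shared memory: no limit (kernel uses none)
warps: 32 blocks
blocks: 8 blocks

Answer: 8 blocks, 16 active warps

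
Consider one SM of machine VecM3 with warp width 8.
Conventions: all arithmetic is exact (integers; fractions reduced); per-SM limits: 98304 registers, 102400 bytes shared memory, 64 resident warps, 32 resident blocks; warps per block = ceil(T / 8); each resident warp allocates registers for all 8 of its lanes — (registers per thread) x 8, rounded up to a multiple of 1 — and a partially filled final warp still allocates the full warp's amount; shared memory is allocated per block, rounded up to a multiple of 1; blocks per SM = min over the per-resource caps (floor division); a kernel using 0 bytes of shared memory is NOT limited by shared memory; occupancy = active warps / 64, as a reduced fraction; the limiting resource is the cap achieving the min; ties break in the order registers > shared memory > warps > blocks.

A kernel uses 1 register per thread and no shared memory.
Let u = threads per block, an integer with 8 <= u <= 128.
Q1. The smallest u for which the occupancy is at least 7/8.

Answer: u = 9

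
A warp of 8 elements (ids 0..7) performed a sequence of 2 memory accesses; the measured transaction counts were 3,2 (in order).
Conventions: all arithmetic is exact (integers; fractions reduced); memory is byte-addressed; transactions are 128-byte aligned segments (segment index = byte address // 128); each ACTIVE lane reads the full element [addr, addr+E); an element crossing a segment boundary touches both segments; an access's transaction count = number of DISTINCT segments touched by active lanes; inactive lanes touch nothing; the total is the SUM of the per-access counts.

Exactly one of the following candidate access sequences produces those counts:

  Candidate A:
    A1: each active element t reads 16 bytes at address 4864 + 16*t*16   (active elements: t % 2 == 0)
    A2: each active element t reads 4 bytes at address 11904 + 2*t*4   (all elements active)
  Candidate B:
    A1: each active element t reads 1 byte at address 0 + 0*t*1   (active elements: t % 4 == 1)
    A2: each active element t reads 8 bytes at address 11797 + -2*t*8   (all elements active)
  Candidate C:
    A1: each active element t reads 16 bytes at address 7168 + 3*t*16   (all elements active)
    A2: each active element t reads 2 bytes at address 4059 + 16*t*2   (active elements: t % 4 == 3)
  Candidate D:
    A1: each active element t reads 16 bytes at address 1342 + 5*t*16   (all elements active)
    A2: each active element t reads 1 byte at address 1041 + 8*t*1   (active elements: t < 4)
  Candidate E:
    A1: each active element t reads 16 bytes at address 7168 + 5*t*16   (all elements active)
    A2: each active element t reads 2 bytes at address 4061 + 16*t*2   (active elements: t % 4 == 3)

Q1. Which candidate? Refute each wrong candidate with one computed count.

A: A1 gives 4 transactions, not 3
B: A1 gives 1 transaction, not 3
D: A1 gives 5 transactions, not 3
E: A1 gives 5 transactions, not 3
C: all counts match (3,2)

Answer: C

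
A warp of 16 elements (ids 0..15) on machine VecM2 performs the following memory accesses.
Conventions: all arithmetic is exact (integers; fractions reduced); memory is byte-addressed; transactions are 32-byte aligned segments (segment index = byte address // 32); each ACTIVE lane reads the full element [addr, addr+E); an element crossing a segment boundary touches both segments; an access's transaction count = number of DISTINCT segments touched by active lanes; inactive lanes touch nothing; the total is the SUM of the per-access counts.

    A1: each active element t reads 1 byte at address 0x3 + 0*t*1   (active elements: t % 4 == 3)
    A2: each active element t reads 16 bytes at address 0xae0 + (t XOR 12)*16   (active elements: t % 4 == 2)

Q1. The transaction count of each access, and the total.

A1: 1 transaction
A2: 4 transactions

Answer: 1,4; total 5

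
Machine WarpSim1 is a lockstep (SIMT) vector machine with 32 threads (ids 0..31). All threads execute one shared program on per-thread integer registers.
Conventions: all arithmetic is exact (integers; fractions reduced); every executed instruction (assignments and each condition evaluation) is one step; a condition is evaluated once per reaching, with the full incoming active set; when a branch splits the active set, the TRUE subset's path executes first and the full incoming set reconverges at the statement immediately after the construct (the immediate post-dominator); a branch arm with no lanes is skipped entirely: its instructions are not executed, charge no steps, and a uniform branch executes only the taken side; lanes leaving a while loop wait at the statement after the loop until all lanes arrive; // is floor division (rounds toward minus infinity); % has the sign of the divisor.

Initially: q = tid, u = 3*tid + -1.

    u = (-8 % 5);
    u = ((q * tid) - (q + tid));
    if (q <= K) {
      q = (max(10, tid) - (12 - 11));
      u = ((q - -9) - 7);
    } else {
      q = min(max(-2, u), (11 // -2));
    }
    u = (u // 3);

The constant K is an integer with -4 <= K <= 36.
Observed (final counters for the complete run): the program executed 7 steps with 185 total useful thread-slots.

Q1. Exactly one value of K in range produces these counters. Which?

Answer: K = 24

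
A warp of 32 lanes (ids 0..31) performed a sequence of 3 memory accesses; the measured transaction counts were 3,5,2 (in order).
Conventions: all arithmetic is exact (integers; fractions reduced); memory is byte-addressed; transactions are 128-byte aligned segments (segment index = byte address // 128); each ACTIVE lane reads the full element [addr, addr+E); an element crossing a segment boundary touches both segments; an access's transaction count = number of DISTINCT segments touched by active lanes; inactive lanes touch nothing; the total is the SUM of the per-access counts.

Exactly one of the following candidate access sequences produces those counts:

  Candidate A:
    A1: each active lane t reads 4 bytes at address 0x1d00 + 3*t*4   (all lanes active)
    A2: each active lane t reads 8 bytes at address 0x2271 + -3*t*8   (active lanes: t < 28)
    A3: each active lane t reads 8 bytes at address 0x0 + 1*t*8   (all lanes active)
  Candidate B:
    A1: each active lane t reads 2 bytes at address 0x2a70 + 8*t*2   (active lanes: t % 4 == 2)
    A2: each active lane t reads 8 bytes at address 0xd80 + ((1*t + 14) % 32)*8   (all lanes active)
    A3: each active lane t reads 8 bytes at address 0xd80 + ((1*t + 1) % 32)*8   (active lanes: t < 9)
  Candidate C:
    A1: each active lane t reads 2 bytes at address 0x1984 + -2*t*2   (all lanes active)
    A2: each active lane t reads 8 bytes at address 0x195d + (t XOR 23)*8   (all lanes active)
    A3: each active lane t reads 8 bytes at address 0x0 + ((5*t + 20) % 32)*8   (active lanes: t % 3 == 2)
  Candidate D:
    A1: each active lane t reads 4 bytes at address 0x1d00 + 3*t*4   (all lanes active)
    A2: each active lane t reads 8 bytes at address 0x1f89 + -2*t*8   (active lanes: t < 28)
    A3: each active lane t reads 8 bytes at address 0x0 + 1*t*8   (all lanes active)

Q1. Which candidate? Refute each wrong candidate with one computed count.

A: A2 gives 6 transactions, not 5
B: A1 gives 4 transactions, not 3
C: A1 gives 2 transactions, not 3
D: all counts match (3,5,2)

Answer: D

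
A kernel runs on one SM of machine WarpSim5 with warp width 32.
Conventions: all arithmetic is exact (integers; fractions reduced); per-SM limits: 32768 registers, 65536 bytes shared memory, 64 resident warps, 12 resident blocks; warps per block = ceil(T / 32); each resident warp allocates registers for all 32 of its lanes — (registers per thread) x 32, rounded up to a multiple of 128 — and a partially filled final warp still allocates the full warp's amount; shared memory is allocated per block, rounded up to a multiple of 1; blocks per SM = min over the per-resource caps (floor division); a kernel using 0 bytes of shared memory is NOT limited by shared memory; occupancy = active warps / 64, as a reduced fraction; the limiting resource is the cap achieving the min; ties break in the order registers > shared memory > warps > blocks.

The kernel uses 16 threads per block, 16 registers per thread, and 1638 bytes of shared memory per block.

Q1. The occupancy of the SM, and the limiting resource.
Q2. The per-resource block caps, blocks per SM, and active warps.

Answer: occupancy 3/16, limited by blocks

registers: 64 blocks
shared memory: 40 blocks
warps: 64 blocks
blocks: 12 blocks

Answer: 12 blocks, 12 active warps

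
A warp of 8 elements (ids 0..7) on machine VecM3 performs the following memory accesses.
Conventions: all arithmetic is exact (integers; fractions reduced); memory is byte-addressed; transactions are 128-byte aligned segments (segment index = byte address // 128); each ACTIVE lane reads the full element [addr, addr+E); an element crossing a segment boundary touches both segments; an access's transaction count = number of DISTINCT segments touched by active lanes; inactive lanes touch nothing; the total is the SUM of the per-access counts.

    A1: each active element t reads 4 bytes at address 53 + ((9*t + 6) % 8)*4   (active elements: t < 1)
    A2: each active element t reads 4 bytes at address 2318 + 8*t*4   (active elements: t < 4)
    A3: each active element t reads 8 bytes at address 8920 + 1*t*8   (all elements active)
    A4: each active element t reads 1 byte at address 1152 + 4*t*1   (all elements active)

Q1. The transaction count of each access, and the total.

A1: 1 transaction
A2: 1 transaction
A3: 2 transactions
A4: 1 transaction

Answer: 1,1,2,1; total 5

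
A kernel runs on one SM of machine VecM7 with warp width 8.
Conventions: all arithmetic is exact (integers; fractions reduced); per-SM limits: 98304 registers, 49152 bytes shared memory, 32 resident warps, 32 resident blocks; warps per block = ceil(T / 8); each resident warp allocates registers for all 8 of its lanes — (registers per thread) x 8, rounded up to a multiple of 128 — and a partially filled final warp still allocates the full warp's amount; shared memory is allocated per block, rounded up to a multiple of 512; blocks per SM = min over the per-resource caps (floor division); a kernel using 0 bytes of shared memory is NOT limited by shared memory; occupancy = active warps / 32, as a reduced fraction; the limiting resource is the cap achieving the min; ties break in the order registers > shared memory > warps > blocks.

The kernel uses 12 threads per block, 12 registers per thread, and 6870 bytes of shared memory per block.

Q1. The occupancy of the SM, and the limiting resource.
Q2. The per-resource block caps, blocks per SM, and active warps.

Answer: occupancy 3/8, limited by shared memory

registers: 384 blocks
shared memory: 6 blocks
warps: 16 blocks
blocks: 32 blocks

Answer: 6 blocks, 12 active warps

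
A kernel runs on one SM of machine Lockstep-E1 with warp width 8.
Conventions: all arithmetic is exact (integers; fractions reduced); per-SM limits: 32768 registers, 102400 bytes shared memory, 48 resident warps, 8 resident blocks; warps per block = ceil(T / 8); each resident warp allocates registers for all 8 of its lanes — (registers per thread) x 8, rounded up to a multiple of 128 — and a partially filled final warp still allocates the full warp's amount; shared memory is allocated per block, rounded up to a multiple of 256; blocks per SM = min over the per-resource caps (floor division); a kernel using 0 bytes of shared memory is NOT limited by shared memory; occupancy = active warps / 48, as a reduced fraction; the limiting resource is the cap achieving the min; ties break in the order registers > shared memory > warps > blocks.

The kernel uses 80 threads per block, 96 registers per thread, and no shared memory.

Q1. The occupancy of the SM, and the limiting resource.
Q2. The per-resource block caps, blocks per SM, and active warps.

Answer: occupancy 5/6, limited by registers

registers: 4 blocks
shared memory: no limit (kernel uses none)
warps: 4 blocks
blocks: 8 blocks

Answer: 4 blocks, 40 active warps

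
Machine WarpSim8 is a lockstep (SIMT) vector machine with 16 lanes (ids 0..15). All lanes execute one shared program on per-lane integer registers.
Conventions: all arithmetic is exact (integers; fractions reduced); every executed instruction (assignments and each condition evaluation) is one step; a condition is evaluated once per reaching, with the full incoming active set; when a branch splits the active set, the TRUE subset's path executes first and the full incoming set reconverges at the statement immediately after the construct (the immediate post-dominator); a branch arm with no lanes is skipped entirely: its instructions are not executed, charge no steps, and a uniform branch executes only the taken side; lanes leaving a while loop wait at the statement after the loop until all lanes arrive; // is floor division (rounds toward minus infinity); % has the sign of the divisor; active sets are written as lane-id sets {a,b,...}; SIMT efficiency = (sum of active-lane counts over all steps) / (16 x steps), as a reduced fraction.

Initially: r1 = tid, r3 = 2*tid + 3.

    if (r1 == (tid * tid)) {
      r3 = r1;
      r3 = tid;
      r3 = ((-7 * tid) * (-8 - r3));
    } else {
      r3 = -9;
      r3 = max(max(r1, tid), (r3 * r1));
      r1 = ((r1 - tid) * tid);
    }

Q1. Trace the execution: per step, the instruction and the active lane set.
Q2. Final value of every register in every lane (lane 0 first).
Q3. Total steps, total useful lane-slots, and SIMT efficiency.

step 0: eval (r1 == (tid * tid))     {0,1,2,3,4,5,6,7,8,9,10,11,12,13,14,15}
step 1: r3 <- r1                     {0,1}
step 2: r3 <- tid                    {0,1}
step 3: r3 <- ((-7 * tid) * (-8 - r3)) {0,1}
step 4: r3 <- -9                     {2,3,4,5,6,7,8,9,10,11,12,13,14,15}
step 5: r3 <- max(max(r1, tid), (r3 * r1)) {2,3,4,5,6,7,8,9,10,11,12,13,14,15}
step 6: r1 <- ((r1 - tid) * tid)     {2,3,4,5,6,7,8,9,10,11,12,13,14,15}

Answer: 7 steps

r1: 0,1,0,0,0,0,0,0,0,0,0,0,0,0,0,0
r3: 0,63,2,3,4,5,6,7,8,9,10,11,12,13,14,15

steps = 7; useful = 64; efficiency = 64/112 = 4/7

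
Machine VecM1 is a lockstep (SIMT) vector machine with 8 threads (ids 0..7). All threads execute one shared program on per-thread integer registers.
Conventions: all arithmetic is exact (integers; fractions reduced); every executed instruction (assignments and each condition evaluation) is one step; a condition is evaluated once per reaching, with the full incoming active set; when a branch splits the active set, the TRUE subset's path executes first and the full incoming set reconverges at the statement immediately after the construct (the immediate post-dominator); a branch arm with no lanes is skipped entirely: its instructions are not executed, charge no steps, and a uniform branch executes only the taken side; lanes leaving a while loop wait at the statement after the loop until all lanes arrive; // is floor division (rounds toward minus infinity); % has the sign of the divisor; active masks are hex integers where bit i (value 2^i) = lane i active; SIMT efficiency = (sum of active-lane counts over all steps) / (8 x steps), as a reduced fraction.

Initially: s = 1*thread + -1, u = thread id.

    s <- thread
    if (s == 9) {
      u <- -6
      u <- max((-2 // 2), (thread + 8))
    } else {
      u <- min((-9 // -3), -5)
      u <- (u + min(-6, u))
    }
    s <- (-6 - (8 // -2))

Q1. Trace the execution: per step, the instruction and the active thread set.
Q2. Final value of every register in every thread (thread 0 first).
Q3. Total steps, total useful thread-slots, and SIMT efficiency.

step 0: s <- thread                  0xff
step 1: eval (s == 9)                0xff
step 2: u <- min((-9 // -3), -5)     0xff
step 3: u <- (u + min(-6, u))        0xff
step 4: s <- (-6 - (8 // -2))        0xff

Answer: 5 steps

s: -2,-2,-2,-2,-2,-2,-2,-2
u: -11,-11,-11,-11,-11,-11,-11,-11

steps = 5; useful = 40; efficiency = 40/40 = 1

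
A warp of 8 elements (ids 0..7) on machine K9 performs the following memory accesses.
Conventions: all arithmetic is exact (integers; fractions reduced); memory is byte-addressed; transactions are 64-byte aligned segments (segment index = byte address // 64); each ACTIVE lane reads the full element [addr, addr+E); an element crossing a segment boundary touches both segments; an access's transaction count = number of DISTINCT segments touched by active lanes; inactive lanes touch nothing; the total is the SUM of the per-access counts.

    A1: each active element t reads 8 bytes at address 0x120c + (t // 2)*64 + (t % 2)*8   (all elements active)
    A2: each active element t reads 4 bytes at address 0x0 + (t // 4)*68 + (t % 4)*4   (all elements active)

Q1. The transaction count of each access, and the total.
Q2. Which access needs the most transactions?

A1: 4 transactions
A2: 2 transactions

Answer: 4,2; total 6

Answer: A1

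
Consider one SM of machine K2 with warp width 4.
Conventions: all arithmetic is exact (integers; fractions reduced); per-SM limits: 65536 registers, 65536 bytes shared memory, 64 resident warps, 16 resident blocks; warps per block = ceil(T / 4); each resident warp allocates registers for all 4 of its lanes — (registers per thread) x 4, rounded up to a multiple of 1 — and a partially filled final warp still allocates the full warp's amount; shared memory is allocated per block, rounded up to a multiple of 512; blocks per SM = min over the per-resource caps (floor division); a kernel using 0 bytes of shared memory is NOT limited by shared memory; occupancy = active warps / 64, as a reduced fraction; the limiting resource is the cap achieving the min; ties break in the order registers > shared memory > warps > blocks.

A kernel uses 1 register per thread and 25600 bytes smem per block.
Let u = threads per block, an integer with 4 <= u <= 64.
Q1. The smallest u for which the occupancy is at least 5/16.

Answer: u = 37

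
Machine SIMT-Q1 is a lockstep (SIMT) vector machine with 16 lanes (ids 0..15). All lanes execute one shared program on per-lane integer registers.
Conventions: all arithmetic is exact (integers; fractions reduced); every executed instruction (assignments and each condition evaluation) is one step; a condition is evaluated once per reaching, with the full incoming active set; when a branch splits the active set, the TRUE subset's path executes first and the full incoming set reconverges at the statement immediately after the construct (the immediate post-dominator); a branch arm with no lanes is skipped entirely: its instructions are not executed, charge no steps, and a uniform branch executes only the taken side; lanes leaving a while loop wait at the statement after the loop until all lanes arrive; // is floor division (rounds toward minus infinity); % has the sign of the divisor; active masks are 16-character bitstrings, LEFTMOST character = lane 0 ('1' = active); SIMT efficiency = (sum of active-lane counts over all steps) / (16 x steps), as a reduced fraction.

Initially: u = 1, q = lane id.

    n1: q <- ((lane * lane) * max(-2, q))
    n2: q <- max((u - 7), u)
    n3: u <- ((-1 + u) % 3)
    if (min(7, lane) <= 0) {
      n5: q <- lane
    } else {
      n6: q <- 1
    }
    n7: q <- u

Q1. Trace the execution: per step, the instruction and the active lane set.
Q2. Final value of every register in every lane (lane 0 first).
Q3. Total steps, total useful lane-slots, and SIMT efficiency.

step 0: q <- ((lane * lane) * max(-2, q)) 1111111111111111
step 1: q <- max((u - 7), u)         1111111111111111
step 2: u <- ((-1 + u) % 3)          1111111111111111
step 3: eval (min(7, lane) <= 0)     1111111111111111
step 4: q <- lane                    1000000000000000
step 5: q <- 1                       0111111111111111
step 6: q <- u                       1111111111111111

Answer: 7 steps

u: 0,0,0,0,0,0,0,0,0,0,0,0,0,0,0,0
q: 0,0,0,0,0,0,0,0,0,0,0,0,0,0,0,0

steps = 7; useful = 96; efficiency = 96/112 = 6/7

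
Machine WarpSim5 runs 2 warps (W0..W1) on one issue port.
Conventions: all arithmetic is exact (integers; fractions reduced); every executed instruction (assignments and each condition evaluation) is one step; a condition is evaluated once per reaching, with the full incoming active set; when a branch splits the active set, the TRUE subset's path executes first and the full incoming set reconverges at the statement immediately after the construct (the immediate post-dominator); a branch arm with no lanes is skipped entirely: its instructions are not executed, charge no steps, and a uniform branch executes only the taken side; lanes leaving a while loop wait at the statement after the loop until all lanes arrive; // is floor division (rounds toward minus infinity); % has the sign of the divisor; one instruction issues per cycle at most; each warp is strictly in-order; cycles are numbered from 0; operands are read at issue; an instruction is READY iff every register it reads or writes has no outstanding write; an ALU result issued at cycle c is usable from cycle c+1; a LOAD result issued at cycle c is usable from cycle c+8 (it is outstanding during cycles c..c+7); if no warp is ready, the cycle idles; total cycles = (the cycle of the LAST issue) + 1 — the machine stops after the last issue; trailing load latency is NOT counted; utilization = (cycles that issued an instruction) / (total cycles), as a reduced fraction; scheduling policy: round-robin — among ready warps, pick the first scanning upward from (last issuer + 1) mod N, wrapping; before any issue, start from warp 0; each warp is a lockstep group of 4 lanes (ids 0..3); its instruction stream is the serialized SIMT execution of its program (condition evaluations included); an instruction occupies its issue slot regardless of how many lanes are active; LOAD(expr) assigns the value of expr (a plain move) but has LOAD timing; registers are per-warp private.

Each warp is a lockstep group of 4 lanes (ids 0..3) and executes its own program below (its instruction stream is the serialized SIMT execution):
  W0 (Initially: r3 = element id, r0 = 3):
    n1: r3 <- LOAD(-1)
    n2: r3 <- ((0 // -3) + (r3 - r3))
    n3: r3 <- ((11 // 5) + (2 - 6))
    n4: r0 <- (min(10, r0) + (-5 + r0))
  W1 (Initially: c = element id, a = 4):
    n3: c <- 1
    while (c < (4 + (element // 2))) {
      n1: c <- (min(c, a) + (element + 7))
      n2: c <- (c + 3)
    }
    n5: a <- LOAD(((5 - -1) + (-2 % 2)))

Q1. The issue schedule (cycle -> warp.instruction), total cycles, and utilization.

cycle 0: W0.I0
cycle 1: W1.I0
cycle 2: W1.I1
cycle 3: W1.I2
cycle 4: W1.I3
cycle 5: W1.I4
cycle 6: W1.I5
cycle 7: idle
cycle 8: W0.I1
cycle 9: W0.I2
cycle 10: W0.I3

Answer: 11 cycles, utilization 10/11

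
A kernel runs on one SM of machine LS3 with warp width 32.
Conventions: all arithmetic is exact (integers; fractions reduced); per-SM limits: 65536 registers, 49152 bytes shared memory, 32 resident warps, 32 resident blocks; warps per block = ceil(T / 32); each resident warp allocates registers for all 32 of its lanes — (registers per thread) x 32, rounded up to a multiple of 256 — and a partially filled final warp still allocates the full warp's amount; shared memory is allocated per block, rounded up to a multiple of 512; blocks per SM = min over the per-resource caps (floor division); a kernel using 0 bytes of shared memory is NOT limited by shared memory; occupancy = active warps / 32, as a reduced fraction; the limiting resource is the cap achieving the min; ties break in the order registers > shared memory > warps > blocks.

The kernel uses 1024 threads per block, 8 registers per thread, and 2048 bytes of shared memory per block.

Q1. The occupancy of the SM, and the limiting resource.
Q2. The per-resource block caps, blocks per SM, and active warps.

Answer: occupancy 1, limited by warps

registers: 8 blocks
shared memory: 24 blocks
warps: 1 block
blocks: 32 blocks

Answer: 1 block, 32 active warps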